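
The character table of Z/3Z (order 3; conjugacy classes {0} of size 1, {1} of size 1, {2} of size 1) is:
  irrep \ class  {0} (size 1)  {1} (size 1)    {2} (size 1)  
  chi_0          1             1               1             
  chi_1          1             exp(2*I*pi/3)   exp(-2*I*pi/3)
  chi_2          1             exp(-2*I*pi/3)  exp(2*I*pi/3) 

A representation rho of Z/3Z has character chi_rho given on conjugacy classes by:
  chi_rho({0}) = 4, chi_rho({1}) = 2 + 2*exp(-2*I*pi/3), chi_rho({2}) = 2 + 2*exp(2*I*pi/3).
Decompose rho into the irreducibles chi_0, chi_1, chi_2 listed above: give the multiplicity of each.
Multiplicities: chi_0: 2, chi_1: 0, chi_2: 2.

Reasoning: Use <chi_rho, chi> = (1/|G|) sum_C |C| * chi_rho(C) * conj(chi(C)) with |G| = 3 for each irreducible chi in the table:
  <chi_rho, chi_0> = (1/3)[1*(4)*conj(1) + 1*(2 + 2*exp(-2*I*pi/3))*conj(1) + 1*(2 + 2*exp(2*I*pi/3))*conj(1)]
      = (1/3)[(4) + (2 + 2*exp(-2*I*pi/3)) + (2 + 2*exp(2*I*pi/3))] = 6/3 = 2
  <chi_rho, chi_1> = (1/3)[1*(4)*conj(1) + 1*(2 + 2*exp(-2*I*pi/3))*conj(exp(2*I*pi/3)) + 1*(2 + 2*exp(2*I*pi/3))*conj(exp(-2*I*pi/3))]
      = (1/3)[(4) + (-2) + (-2)] = 0/3 = 0
  <chi_rho, chi_2> = (1/3)[1*(4)*conj(1) + 1*(2 + 2*exp(-2*I*pi/3))*conj(exp(-2*I*pi/3)) + 1*(2 + 2*exp(2*I*pi/3))*conj(exp(2*I*pi/3))]
      = (1/3)[(4) + (2 + 2*exp(2*I*pi/3)) + (2 + 2*exp(-2*I*pi/3))] = 6/3 = 2
(Exp terms are combined using exp(i*s)*conj(exp(i*t)) = exp(i*(s-t)), and sums of them are collapsed using the identity that for every m > 1 the m distinct m-th roots of unity sum to 0, e.g. 1 + exp(2*I*pi/3) + exp(-2*I*pi/3) = 0.)
Dimension check: dim(rho) = sum (mult * dim) = 2*1 + 0*1 + 2*1 = 4 = chi_rho(e) = 4.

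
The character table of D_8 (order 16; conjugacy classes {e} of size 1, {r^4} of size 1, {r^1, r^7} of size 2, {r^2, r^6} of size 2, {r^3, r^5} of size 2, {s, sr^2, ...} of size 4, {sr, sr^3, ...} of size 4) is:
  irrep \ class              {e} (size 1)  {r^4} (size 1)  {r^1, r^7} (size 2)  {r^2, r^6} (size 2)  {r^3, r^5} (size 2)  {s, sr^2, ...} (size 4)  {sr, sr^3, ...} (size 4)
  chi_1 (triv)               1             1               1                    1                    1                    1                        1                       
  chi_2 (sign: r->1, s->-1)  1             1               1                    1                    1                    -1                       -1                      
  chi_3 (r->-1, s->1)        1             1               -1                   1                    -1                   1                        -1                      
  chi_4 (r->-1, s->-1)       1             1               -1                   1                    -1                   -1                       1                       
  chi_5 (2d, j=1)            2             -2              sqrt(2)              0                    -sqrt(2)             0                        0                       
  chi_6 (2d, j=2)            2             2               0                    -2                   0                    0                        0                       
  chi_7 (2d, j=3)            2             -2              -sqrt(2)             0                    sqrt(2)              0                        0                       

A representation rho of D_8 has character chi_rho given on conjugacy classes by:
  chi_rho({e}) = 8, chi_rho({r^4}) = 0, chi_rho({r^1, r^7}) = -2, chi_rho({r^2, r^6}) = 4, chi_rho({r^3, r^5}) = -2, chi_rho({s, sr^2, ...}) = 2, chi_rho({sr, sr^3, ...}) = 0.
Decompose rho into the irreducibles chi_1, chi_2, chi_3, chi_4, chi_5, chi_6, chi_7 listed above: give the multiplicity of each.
Multiplicities: chi_1: 1, chi_2: 0, chi_3: 2, chi_4: 1, chi_5: 1, chi_6: 0, chi_7: 1.

Use <chi_rho, chi> = (1/|G|) sum_C |C| * chi_rho(C) * conj(chi(C)) with |G| = 16 for each irreducible chi in the table:
  <chi_rho, chi_1> = (1/16)[1*(8)*conj(1) + 1*(0)*conj(1) + 2*(-2)*conj(1) + 2*(4)*conj(1) + 2*(-2)*conj(1) + 4*(2)*conj(1) + 4*(0)*conj(1)]
      = (1/16)[(8) + (0) + (-4) + (8) + (-4) + (8) + (0)] = 16/16 = 1
  <chi_rho, chi_2> = (1/16)[1*(8)*conj(1) + 1*(0)*conj(1) + 2*(-2)*conj(1) + 2*(4)*conj(1) + 2*(-2)*conj(1) + 4*(2)*conj(-1) + 4*(0)*conj(-1)]
      = (1/16)[(8) + (0) + (-4) + (8) + (-4) + (-8) + (0)] = 0/16 = 0
  <chi_rho, chi_3> = (1/16)[1*(8)*conj(1) + 1*(0)*conj(1) + 2*(-2)*conj(-1) + 2*(4)*conj(1) + 2*(-2)*conj(-1) + 4*(2)*conj(1) + 4*(0)*conj(-1)]
      = (1/16)[(8) + (0) + (4) + (8) + (4) + (8) + (0)] = 32/16 = 2
  <chi_rho, chi_4> = (1/16)[1*(8)*conj(1) + 1*(0)*conj(1) + 2*(-2)*conj(-1) + 2*(4)*conj(1) + 2*(-2)*conj(-1) + 4*(2)*conj(-1) + 4*(0)*conj(1)]
      = (1/16)[(8) + (0) + (4) + (8) + (4) + (-8) + (0)] = 16/16 = 1
  <chi_rho, chi_5> = (1/16)[1*(8)*conj(2) + 1*(0)*conj(-2) + 2*(-2)*conj(sqrt(2)) + 2*(4)*conj(0) + 2*(-2)*conj(-sqrt(2)) + 4*(2)*conj(0) + 4*(0)*conj(0)]
      = (1/16)[(16) + (0) + (-4*sqrt(2)) + (0) + (4*sqrt(2)) + (0) + (0)] = 16/16 = 1
  <chi_rho, chi_6> = (1/16)[1*(8)*conj(2) + 1*(0)*conj(2) + 2*(-2)*conj(0) + 2*(4)*conj(-2) + 2*(-2)*conj(0) + 4*(2)*conj(0) + 4*(0)*conj(0)]
      = (1/16)[(16) + (0) + (0) + (-16) + (0) + (0) + (0)] = 0/16 = 0
  <chi_rho, chi_7> = (1/16)[1*(8)*conj(2) + 1*(0)*conj(-2) + 2*(-2)*conj(-sqrt(2)) + 2*(4)*conj(0) + 2*(-2)*conj(sqrt(2)) + 4*(2)*conj(0) + 4*(0)*conj(0)]
      = (1/16)[(16) + (0) + (4*sqrt(2)) + (0) + (-4*sqrt(2)) + (0) + (0)] = 16/16 = 1
Dimension check: dim(rho) = sum (mult * dim) = 1*1 + 0*1 + 2*1 + 1*1 + 1*2 + 0*2 + 1*2 = 8 = chi_rho(e) = 8.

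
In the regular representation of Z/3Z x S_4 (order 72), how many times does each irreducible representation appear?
Each irreducible V_i of dimension d_i appears with multiplicity d_i, i.e. rho_reg = (direct sum over all irreducibles V_i) d_i V_i. The irreducible dimensions for Z/3Z x S_4 are 1, 1, 1, 1, 1, 1, 2, 2, 2, 3, 3, 3, 3, 3, 3: 6 irreducibles of dimension 1, each with multiplicity 1; 3 irreducibles of dimension 2, each with multiplicity 2; 6 irreducibles of dimension 3, each with multiplicity 3. Total dimension 6*1*1 + 3*2*2 + 6*3*3 = 72 = |G|.

Proof sketch: General theorem: in the regular representation of a finite group G, each irreducible appears with multiplicity equal to its dimension. Check: dim(rho_reg) = sum d_i^2 = 1 + 1 + 1 + 1 + 1 + 1 + 4 + 4 + 4 + 9 + 9 + 9 + 9 + 9 + 9 = 72 = |G|.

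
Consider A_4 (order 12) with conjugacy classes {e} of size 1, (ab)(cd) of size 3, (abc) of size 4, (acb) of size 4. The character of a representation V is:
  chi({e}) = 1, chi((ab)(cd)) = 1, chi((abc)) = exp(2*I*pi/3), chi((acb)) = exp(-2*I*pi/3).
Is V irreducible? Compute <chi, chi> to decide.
Irreducible: <chi, chi> = 1.

Proof sketch: <chi, chi> = (1/|G|) sum_C |C| * |chi(C)|^2 = (1/12)[1*|1|^2 + 3*|1|^2 + 4*|exp(2*I*pi/3)|^2 + 4*|exp(-2*I*pi/3)|^2]
  = (1/12)[(1) + (3) + (4) + (4)] = 12/12 = 1.
(Exp terms are combined using exp(i*s)*conj(exp(i*t)) = exp(i*(s-t)), and sums of them are collapsed using the identity that for every m > 1 the m distinct m-th roots of unity sum to 0, e.g. 1 + exp(2*I*pi/3) + exp(-2*I*pi/3) = 0.)
A character is irreducible iff <chi, chi> = 1, so this representation is irreducible.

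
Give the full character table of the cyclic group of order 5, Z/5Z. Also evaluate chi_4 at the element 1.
Character table of Z/5Z (irreps indexed chi_0,...,chi_4 with chi_k(m) = zeta_5^(k*m), zeta_5 = exp(2*pi*i/5)):
  irrep \ class  {0} (size 1)  {1} (size 1)    {2} (size 1)    {3} (size 1)    {4} (size 1)  
  chi_0          1             1               1               1               1             
  chi_1          1             exp(2*I*pi/5)   exp(4*I*pi/5)   exp(-4*I*pi/5)  exp(-2*I*pi/5)
  chi_2          1             exp(4*I*pi/5)   exp(-2*I*pi/5)  exp(2*I*pi/5)   exp(-4*I*pi/5)
  chi_3          1             exp(-4*I*pi/5)  exp(2*I*pi/5)   exp(-2*I*pi/5)  exp(4*I*pi/5) 
  chi_4          1             exp(-2*I*pi/5)  exp(-4*I*pi/5)  exp(4*I*pi/5)   exp(2*I*pi/5) 

Spot check: chi_4(1) = zeta_5^(4*1) = zeta_5^4 = exp(-2*I*pi/5).

Z/5Z is abelian, so all 5 irreducible complex representations are 1-dimensional. They are given by chi_k(m) = zeta_5^(k*m) for k = 0,...,4. Row orthogonality: sum_m chi_k(m) conj(chi_l(m)) = 5 * [k = l].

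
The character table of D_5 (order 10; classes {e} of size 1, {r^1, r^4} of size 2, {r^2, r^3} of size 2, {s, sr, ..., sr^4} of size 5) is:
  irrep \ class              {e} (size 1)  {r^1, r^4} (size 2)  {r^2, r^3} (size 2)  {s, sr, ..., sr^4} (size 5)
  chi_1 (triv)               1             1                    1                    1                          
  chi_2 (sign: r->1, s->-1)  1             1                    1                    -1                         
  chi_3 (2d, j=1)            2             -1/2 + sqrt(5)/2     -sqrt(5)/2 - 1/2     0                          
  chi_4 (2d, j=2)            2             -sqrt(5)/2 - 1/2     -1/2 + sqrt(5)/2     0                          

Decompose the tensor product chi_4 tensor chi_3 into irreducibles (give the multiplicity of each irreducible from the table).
chi_4 tensor chi_3 = chi_3 + chi_4 (all other irreducibles have multiplicity 0).

Reasoning: The character of a tensor product is the pointwise product (chi_4 * chi_3)(C) = chi_4(C) * chi_3(C):
  {e}: (2)*(2), {r^1, r^4}: (-sqrt(5)/2 - 1/2)*(-1/2 + sqrt(5)/2), {r^2, r^3}: (-1/2 + sqrt(5)/2)*(-sqrt(5)/2 - 1/2), {s, sr, ..., sr^4}: (0)*(0)
so (chi_4 * chi_3) takes values
  {e} -> 4, {r^1, r^4} -> -1, {r^2, r^3} -> -1, {s, sr, ..., sr^4} -> 0.
Now take the inner product of this character with each irreducible chi from the table, <chi_4*chi_3, chi> = (1/10) sum_C |C| (chi_4*chi_3)(C) conj(chi(C)):
  <chi_4*chi_3, chi_1> = (1/10)[1*(4)*conj(1) + 2*(-1)*conj(1) + 2*(-1)*conj(1) + 5*(0)*conj(1)]
      = (1/10)[(4) + (-2) + (-2) + (0)] = 0/10 = 0
  <chi_4*chi_3, chi_2> = (1/10)[1*(4)*conj(1) + 2*(-1)*conj(1) + 2*(-1)*conj(1) + 5*(0)*conj(-1)]
      = (1/10)[(4) + (-2) + (-2) + (0)] = 0/10 = 0
  <chi_4*chi_3, chi_3> = (1/10)[1*(4)*conj(2) + 2*(-1)*conj(-1/2 + sqrt(5)/2) + 2*(-1)*conj(-sqrt(5)/2 - 1/2) + 5*(0)*conj(0)]
      = (1/10)[(8) + (1 - sqrt(5)) + (1 + sqrt(5)) + (0)] = 10/10 = 1
  <chi_4*chi_3, chi_4> = (1/10)[1*(4)*conj(2) + 2*(-1)*conj(-sqrt(5)/2 - 1/2) + 2*(-1)*conj(-1/2 + sqrt(5)/2) + 5*(0)*conj(0)]
      = (1/10)[(8) + (1 + sqrt(5)) + (1 - sqrt(5)) + (0)] = 10/10 = 1
Hence the multiplicities are chi_3: 1, chi_4: 1. Dimension check: dim(chi_4)*dim(chi_3) = 2*2 = 4 and sum (mult * dim) = 1*2 + 1*2 = 4.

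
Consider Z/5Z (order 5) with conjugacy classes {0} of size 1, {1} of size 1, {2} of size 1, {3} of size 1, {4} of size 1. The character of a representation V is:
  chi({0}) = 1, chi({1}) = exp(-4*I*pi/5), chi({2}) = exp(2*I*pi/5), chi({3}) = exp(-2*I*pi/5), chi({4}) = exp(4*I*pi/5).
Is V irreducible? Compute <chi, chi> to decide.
Irreducible: <chi, chi> = 1.

Explanation: <chi, chi> = (1/|G|) sum_C |C| * |chi(C)|^2 = (1/5)[1*|1|^2 + 1*|exp(-4*I*pi/5)|^2 + 1*|exp(2*I*pi/5)|^2 + 1*|exp(-2*I*pi/5)|^2 + 1*|exp(4*I*pi/5)|^2]
  = (1/5)[(1) + (1) + (1) + (1) + (1)] = 5/5 = 1.
(Exp terms are combined using exp(i*s)*conj(exp(i*t)) = exp(i*(s-t)), and sums of them are collapsed using the identity that for every m > 1 the m distinct m-th roots of unity sum to 0, e.g. 1 + exp(2*I*pi/3) + exp(-2*I*pi/3) = 0.)
A character is irreducible iff <chi, chi> = 1, so this representation is irreducible.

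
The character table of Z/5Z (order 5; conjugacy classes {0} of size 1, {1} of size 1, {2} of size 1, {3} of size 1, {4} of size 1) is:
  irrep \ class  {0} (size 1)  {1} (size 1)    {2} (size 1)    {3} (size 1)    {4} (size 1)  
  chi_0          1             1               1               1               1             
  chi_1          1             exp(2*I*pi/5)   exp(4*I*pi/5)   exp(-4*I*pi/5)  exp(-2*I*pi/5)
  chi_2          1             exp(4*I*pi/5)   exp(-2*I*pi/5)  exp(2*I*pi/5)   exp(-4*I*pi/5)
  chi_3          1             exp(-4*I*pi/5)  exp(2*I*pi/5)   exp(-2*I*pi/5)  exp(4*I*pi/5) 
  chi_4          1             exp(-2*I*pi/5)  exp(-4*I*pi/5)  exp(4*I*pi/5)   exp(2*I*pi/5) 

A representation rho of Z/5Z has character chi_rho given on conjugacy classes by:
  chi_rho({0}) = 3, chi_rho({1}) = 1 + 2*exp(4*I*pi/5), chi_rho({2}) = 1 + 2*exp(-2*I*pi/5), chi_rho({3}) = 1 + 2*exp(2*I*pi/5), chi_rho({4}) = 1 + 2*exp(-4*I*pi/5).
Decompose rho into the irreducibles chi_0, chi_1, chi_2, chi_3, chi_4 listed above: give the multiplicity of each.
Multiplicities: chi_0: 1, chi_1: 0, chi_2: 2, chi_3: 0, chi_4: 0.

Why: Use <chi_rho, chi> = (1/|G|) sum_C |C| * chi_rho(C) * conj(chi(C)) with |G| = 5 for each irreducible chi in the table:
  <chi_rho, chi_0> = (1/5)[1*(3)*conj(1) + 1*(1 + 2*exp(4*I*pi/5))*conj(1) + 1*(1 + 2*exp(-2*I*pi/5))*conj(1) + 1*(1 + 2*exp(2*I*pi/5))*conj(1) + 1*(1 + 2*exp(-4*I*pi/5))*conj(1)]
      = (1/5)[(3) + (1 + 2*exp(4*I*pi/5)) + (1 + 2*exp(-2*I*pi/5)) + (1 + 2*exp(2*I*pi/5)) + (1 + 2*exp(-4*I*pi/5))] = 5/5 = 1
  <chi_rho, chi_1> = (1/5)[1*(3)*conj(1) + 1*(1 + 2*exp(4*I*pi/5))*conj(exp(2*I*pi/5)) + 1*(1 + 2*exp(-2*I*pi/5))*conj(exp(4*I*pi/5)) + 1*(1 + 2*exp(2*I*pi/5))*conj(exp(-4*I*pi/5)) + 1*(1 + 2*exp(-4*I*pi/5))*conj(exp(-2*I*pi/5))]
      = (1/5)[(3) + (exp(-2*I*pi/5) + 2*exp(2*I*pi/5)) + (exp(-4*I*pi/5) + 2*exp(4*I*pi/5)) + (2*exp(-4*I*pi/5) + exp(4*I*pi/5)) + (2*exp(-2*I*pi/5) + exp(2*I*pi/5))] = 0/5 = 0
  <chi_rho, chi_2> = (1/5)[1*(3)*conj(1) + 1*(1 + 2*exp(4*I*pi/5))*conj(exp(4*I*pi/5)) + 1*(1 + 2*exp(-2*I*pi/5))*conj(exp(-2*I*pi/5)) + 1*(1 + 2*exp(2*I*pi/5))*conj(exp(2*I*pi/5)) + 1*(1 + 2*exp(-4*I*pi/5))*conj(exp(-4*I*pi/5))]
      = (1/5)[(3) + (2 + exp(-4*I*pi/5)) + (2 + exp(2*I*pi/5)) + (2 + exp(-2*I*pi/5)) + (2 + exp(4*I*pi/5))] = 10/5 = 2
  <chi_rho, chi_3> = (1/5)[1*(3)*conj(1) + 1*(1 + 2*exp(4*I*pi/5))*conj(exp(-4*I*pi/5)) + 1*(1 + 2*exp(-2*I*pi/5))*conj(exp(2*I*pi/5)) + 1*(1 + 2*exp(2*I*pi/5))*conj(exp(-2*I*pi/5)) + 1*(1 + 2*exp(-4*I*pi/5))*conj(exp(4*I*pi/5))]
      = (1/5)[(3) + (2*exp(-2*I*pi/5) + exp(4*I*pi/5)) + (2*exp(-4*I*pi/5) + exp(-2*I*pi/5)) + (exp(2*I*pi/5) + 2*exp(4*I*pi/5)) + (exp(-4*I*pi/5) + 2*exp(2*I*pi/5))] = 0/5 = 0
  <chi_rho, chi_4> = (1/5)[1*(3)*conj(1) + 1*(1 + 2*exp(4*I*pi/5))*conj(exp(-2*I*pi/5)) + 1*(1 + 2*exp(-2*I*pi/5))*conj(exp(-4*I*pi/5)) + 1*(1 + 2*exp(2*I*pi/5))*conj(exp(4*I*pi/5)) + 1*(1 + 2*exp(-4*I*pi/5))*conj(exp(2*I*pi/5))]
      = (1/5)[(3) + (2*exp(-4*I*pi/5) + exp(2*I*pi/5)) + (exp(4*I*pi/5) + 2*exp(2*I*pi/5)) + (2*exp(-2*I*pi/5) + exp(-4*I*pi/5)) + (exp(-2*I*pi/5) + 2*exp(4*I*pi/5))] = 0/5 = 0
(Exp terms are combined using exp(i*s)*conj(exp(i*t)) = exp(i*(s-t)), and sums of them are collapsed using the identity that for every m > 1 the m distinct m-th roots of unity sum to 0, e.g. 1 + exp(2*I*pi/3) + exp(-2*I*pi/3) = 0.)
Dimension check: dim(rho) = sum (mult * dim) = 1*1 + 0*1 + 2*1 + 0*1 + 0*1 = 3 = chi_rho(e) = 3.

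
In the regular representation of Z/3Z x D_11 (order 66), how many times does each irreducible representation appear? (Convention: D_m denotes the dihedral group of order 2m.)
Each irreducible V_i of dimension d_i appears with multiplicity d_i, i.e. rho_reg = (direct sum over all irreducibles V_i) d_i V_i. The irreducible dimensions for Z/3Z x D_11 are 1, 1, 1, 1, 1, 1, 2, 2, 2, 2, 2, 2, 2, 2, 2, 2, 2, 2, 2, 2, 2: 6 irreducibles of dimension 1, each with multiplicity 1; 15 irreducibles of dimension 2, each with multiplicity 2. Total dimension 6*1*1 + 15*2*2 = 66 = |G|.

Why: General theorem: in the regular representation of a finite group G, each irreducible appears with multiplicity equal to its dimension. Check: dim(rho_reg) = sum d_i^2 = 1 + 1 + 1 + 1 + 1 + 1 + 4 + 4 + 4 + 4 + 4 + 4 + 4 + 4 + 4 + 4 + 4 + 4 + 4 + 4 + 4 = 66 = |G|.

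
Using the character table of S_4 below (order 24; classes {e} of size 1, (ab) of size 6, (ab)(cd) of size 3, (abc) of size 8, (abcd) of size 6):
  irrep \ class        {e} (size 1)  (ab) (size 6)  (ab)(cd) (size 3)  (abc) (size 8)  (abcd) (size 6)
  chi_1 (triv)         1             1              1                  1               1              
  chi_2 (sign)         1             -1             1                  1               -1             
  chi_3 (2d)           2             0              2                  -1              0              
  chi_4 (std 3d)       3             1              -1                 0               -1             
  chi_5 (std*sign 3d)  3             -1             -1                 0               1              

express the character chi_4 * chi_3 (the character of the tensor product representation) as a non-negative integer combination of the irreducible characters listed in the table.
chi_4 tensor chi_3 = chi_4 + chi_5 (all other irreducibles have multiplicity 0).

Explanation: The character of a tensor product is the pointwise product (chi_4 * chi_3)(C) = chi_4(C) * chi_3(C):
  {e}: (3)*(2), (ab): (1)*(0), (ab)(cd): (-1)*(2), (abc): (0)*(-1), (abcd): (-1)*(0)
so (chi_4 * chi_3) takes values
  {e} -> 6, (ab) -> 0, (ab)(cd) -> -2, (abc) -> 0, (abcd) -> 0.
Now take the inner product of this character with each irreducible chi from the table, <chi_4*chi_3, chi> = (1/24) sum_C |C| (chi_4*chi_3)(C) conj(chi(C)):
  <chi_4*chi_3, chi_1> = (1/24)[1*(6)*conj(1) + 6*(0)*conj(1) + 3*(-2)*conj(1) + 8*(0)*conj(1) + 6*(0)*conj(1)]
      = (1/24)[(6) + (0) + (-6) + (0) + (0)] = 0/24 = 0
  <chi_4*chi_3, chi_2> = (1/24)[1*(6)*conj(1) + 6*(0)*conj(-1) + 3*(-2)*conj(1) + 8*(0)*conj(1) + 6*(0)*conj(-1)]
      = (1/24)[(6) + (0) + (-6) + (0) + (0)] = 0/24 = 0
  <chi_4*chi_3, chi_3> = (1/24)[1*(6)*conj(2) + 6*(0)*conj(0) + 3*(-2)*conj(2) + 8*(0)*conj(-1) + 6*(0)*conj(0)]
      = (1/24)[(12) + (0) + (-12) + (0) + (0)] = 0/24 = 0
  <chi_4*chi_3, chi_4> = (1/24)[1*(6)*conj(3) + 6*(0)*conj(1) + 3*(-2)*conj(-1) + 8*(0)*conj(0) + 6*(0)*conj(-1)]
      = (1/24)[(18) + (0) + (6) + (0) + (0)] = 24/24 = 1
  <chi_4*chi_3, chi_5> = (1/24)[1*(6)*conj(3) + 6*(0)*conj(-1) + 3*(-2)*conj(-1) + 8*(0)*conj(0) + 6*(0)*conj(1)]
      = (1/24)[(18) + (0) + (6) + (0) + (0)] = 24/24 = 1
Hence the multiplicities are chi_4: 1, chi_5: 1. Dimension check: dim(chi_4)*dim(chi_3) = 3*2 = 6 and sum (mult * dim) = 1*3 + 1*3 = 6.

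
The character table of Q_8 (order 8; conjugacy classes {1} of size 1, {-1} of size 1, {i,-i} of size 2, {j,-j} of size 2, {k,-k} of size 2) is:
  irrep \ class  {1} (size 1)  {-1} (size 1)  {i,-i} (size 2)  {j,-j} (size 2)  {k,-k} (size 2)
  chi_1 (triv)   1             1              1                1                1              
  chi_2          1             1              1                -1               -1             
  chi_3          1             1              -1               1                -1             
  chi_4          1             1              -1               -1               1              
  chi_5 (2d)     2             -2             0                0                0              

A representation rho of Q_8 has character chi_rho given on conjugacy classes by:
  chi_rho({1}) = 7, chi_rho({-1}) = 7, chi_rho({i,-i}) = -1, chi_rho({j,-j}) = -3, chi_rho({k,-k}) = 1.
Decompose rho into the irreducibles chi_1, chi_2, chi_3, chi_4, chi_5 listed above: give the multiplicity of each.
Multiplicities: chi_1: 1, chi_2: 2, chi_3: 1, chi_4: 3, chi_5: 0.

Explanation: Use <chi_rho, chi> = (1/|G|) sum_C |C| * chi_rho(C) * conj(chi(C)) with |G| = 8 for each irreducible chi in the table:
  <chi_rho, chi_1> = (1/8)[1*(7)*conj(1) + 1*(7)*conj(1) + 2*(-1)*conj(1) + 2*(-3)*conj(1) + 2*(1)*conj(1)]
      = (1/8)[(7) + (7) + (-2) + (-6) + (2)] = 8/8 = 1
  <chi_rho, chi_2> = (1/8)[1*(7)*conj(1) + 1*(7)*conj(1) + 2*(-1)*conj(1) + 2*(-3)*conj(-1) + 2*(1)*conj(-1)]
      = (1/8)[(7) + (7) + (-2) + (6) + (-2)] = 16/8 = 2
  <chi_rho, chi_3> = (1/8)[1*(7)*conj(1) + 1*(7)*conj(1) + 2*(-1)*conj(-1) + 2*(-3)*conj(1) + 2*(1)*conj(-1)]
      = (1/8)[(7) + (7) + (2) + (-6) + (-2)] = 8/8 = 1
  <chi_rho, chi_4> = (1/8)[1*(7)*conj(1) + 1*(7)*conj(1) + 2*(-1)*conj(-1) + 2*(-3)*conj(-1) + 2*(1)*conj(1)]
      = (1/8)[(7) + (7) + (2) + (6) + (2)] = 24/8 = 3
  <chi_rho, chi_5> = (1/8)[1*(7)*conj(2) + 1*(7)*conj(-2) + 2*(-1)*conj(0) + 2*(-3)*conj(0) + 2*(1)*conj(0)]
      = (1/8)[(14) + (-14) + (0) + (0) + (0)] = 0/8 = 0
Dimension check: dim(rho) = sum (mult * dim) = 1*1 + 2*1 + 1*1 + 3*1 + 0*2 = 7 = chi_rho(e) = 7.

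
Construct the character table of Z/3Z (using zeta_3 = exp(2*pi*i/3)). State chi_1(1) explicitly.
Character table of Z/3Z (irreps indexed chi_0,...,chi_2 with chi_k(m) = zeta_3^(k*m), zeta_3 = exp(2*pi*i/3)):
  irrep \ class  {0} (size 1)  {1} (size 1)    {2} (size 1)  
  chi_0          1             1               1             
  chi_1          1             exp(2*I*pi/3)   exp(-2*I*pi/3)
  chi_2          1             exp(-2*I*pi/3)  exp(2*I*pi/3) 

Spot check: chi_1(1) = zeta_3^(1*1) = zeta_3^1 = exp(2*I*pi/3).

Explanation: Z/3Z is abelian, so all 3 irreducible complex representations are 1-dimensional. They are given by chi_k(m) = zeta_3^(k*m) for k = 0,...,2. Row orthogonality: sum_m chi_k(m) conj(chi_l(m)) = 3 * [k = l].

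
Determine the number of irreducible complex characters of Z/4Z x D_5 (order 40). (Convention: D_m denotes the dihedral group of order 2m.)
16

Solution. The number of irreducible complex representations of a finite group equals its number of conjugacy classes. For a direct product, #classes(G x H) = #classes(G) * #classes(H). Z/4Z has 4 classes (abelian), D_5 has 4 classes, so 4 * 4 = 16, so Z/4Z x D_5 (order 40) has exactly 16 irreducible complex representations.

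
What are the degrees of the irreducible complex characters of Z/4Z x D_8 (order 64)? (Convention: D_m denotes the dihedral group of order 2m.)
Dimensions: 1, 1, 1, 1, 1, 1, 1, 1, 1, 1, 1, 1, 1, 1, 1, 1, 2, 2, 2, 2, 2, 2, 2, 2, 2, 2, 2, 2

Working: There are 28 irreducibles (= number of conjugacy classes). Their dimensions d_i satisfy sum d_i^2 = |G| = 64: 1 + 1 + 1 + 1 + 1 + 1 + 1 + 1 + 1 + 1 + 1 + 1 + 1 + 1 + 1 + 1 + 4 + 4 + 4 + 4 + 4 + 4 + 4 + 4 + 4 + 4 + 4 + 4 = 64. (For the product with Z/4Z: each of the 4 1-dim characters of Z/4Z tensors with each irrep of D_8, giving 4 copies of each D_8-dimension.)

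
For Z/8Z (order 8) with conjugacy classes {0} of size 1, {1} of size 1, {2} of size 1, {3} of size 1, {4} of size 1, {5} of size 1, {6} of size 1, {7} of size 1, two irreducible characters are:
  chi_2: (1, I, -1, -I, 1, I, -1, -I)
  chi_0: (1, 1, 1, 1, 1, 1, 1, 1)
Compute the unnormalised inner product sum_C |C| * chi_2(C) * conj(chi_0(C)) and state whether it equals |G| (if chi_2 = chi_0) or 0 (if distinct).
Sum = 0; so <chi_2, chi_0> = 0 (distinct irreducibles are orthogonal).

Reasoning: Compute term by term over conjugacy classes (|C| * chi_2(C) * conj(chi_0(C))):
  1*(1)*conj(1) + 1*(I)*conj(1) + 1*(-1)*conj(1) + 1*(-I)*conj(1) + 1*(1)*conj(1) + 1*(I)*conj(1) + 1*(-1)*conj(1) + 1*(-I)*conj(1)
  = (1) + (I) + (-1) + (-I) + (1) + (I) + (-1) + (-I)
  = 0.
(Exp terms are combined using exp(i*s)*conj(exp(i*t)) = exp(i*(s-t)), and sums of them are collapsed using the identity that for every m > 1 the m distinct m-th roots of unity sum to 0, e.g. 1 + exp(2*I*pi/3) + exp(-2*I*pi/3) = 0.)
Dividing by |G| = 8 gives 0/8 = 0, matching the row-orthogonality relation <chi_2, chi_0> = [chi_2 = chi_0].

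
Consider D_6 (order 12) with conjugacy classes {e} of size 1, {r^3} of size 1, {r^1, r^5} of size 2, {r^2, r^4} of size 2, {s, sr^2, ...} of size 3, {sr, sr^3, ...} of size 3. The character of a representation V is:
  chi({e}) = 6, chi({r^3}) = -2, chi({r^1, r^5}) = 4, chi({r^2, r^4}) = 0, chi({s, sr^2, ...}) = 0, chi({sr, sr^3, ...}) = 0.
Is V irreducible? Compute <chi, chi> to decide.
Not irreducible (reducible): <chi, chi> = 6 > 1.

Proof sketch: <chi, chi> = (1/|G|) sum_C |C| * |chi(C)|^2 = (1/12)[1*|6|^2 + 1*|-2|^2 + 2*|4|^2 + 2*|0|^2 + 3*|0|^2 + 3*|0|^2]
  = (1/12)[(36) + (4) + (32) + (0) + (0) + (0)] = 72/12 = 6.
A character is irreducible iff <chi, chi> = 1, so this representation is reducible.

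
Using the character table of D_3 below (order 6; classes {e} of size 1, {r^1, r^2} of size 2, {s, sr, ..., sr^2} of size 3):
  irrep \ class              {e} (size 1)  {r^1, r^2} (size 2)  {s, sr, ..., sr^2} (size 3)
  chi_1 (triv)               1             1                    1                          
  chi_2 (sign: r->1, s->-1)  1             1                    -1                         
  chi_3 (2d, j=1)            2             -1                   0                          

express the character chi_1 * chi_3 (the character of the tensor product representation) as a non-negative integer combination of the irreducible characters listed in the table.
chi_1 tensor chi_3 = chi_3 (all other irreducibles have multiplicity 0).

Justification: The character of a tensor product is the pointwise product (chi_1 * chi_3)(C) = chi_1(C) * chi_3(C):
  {e}: (1)*(2), {r^1, r^2}: (1)*(-1), {s, sr, ..., sr^2}: (1)*(0)
so (chi_1 * chi_3) takes values
  {e} -> 2, {r^1, r^2} -> -1, {s, sr, ..., sr^2} -> 0.
Now take the inner product of this character with each irreducible chi from the table, <chi_1*chi_3, chi> = (1/6) sum_C |C| (chi_1*chi_3)(C) conj(chi(C)):
  <chi_1*chi_3, chi_1> = (1/6)[1*(2)*conj(1) + 2*(-1)*conj(1) + 3*(0)*conj(1)]
      = (1/6)[(2) + (-2) + (0)] = 0/6 = 0
  <chi_1*chi_3, chi_2> = (1/6)[1*(2)*conj(1) + 2*(-1)*conj(1) + 3*(0)*conj(-1)]
      = (1/6)[(2) + (-2) + (0)] = 0/6 = 0
  <chi_1*chi_3, chi_3> = (1/6)[1*(2)*conj(2) + 2*(-1)*conj(-1) + 3*(0)*conj(0)]
      = (1/6)[(4) + (2) + (0)] = 6/6 = 1
Hence the multiplicities are chi_3: 1. Dimension check: dim(chi_1)*dim(chi_3) = 1*2 = 2 and sum (mult * dim) = 1*2 = 2.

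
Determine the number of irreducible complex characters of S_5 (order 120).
7

Reasoning: The number of irreducible complex representations of a finite group equals its number of conjugacy classes. Conjugacy classes in S_5 correspond to cycle types, i.e. partitions of 5; there are p(5) = 7 of them, so S_5 (order 120) has exactly 7 irreducible complex representations.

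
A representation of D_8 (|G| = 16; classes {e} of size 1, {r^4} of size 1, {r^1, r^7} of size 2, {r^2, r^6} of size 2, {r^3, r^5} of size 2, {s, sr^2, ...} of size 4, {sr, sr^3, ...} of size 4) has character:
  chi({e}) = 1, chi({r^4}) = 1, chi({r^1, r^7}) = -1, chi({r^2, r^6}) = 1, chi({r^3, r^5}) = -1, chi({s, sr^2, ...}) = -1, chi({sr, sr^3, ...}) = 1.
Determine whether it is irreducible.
Irreducible: <chi, chi> = 1.

Reasoning: <chi, chi> = (1/|G|) sum_C |C| * |chi(C)|^2 = (1/16)[1*|1|^2 + 1*|1|^2 + 2*|-1|^2 + 2*|1|^2 + 2*|-1|^2 + 4*|-1|^2 + 4*|1|^2]
  = (1/16)[(1) + (1) + (2) + (2) + (2) + (4) + (4)] = 16/16 = 1.
A character is irreducible iff <chi, chi> = 1, so this representation is irreducible.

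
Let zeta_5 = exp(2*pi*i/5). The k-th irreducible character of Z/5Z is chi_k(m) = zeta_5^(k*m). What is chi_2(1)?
chi_2(1) = zeta_5^2 = exp(4*I*pi/5)

Justification: chi_2(1) = zeta_5^(2*1) = zeta_5^2. Since zeta_5^5 = 1, this equals zeta_5^2 = exp(2*pi*i*2/5) = exp(4*I*pi/5).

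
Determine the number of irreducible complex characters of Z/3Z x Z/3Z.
9

Details: The number of irreducible complex representations of a finite group equals its number of conjugacy classes. Z/3Z x Z/3Z is abelian of order 9, so every element is its own conjugacy class: 9 classes, so Z/3Z x Z/3Z (order 9) has exactly 9 irreducible complex representations.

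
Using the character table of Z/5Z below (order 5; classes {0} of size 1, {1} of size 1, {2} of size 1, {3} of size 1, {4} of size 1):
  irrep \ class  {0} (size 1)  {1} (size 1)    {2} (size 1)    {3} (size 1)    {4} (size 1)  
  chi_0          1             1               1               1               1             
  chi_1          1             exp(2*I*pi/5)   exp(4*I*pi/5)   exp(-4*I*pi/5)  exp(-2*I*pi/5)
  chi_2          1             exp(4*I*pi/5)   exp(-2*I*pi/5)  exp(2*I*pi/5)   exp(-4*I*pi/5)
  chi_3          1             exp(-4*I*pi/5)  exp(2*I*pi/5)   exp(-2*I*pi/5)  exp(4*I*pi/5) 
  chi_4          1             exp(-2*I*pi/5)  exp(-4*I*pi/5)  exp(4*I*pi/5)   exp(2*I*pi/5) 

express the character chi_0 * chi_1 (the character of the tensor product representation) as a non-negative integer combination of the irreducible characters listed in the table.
chi_0 tensor chi_1 = chi_1 (all other irreducibles have multiplicity 0).

Explanation: The character of a tensor product is the pointwise product (chi_0 * chi_1)(C) = chi_0(C) * chi_1(C):
  {0}: (1)*(1), {1}: (1)*(exp(2*I*pi/5)), {2}: (1)*(exp(4*I*pi/5)), {3}: (1)*(exp(-4*I*pi/5)), {4}: (1)*(exp(-2*I*pi/5))
so (chi_0 * chi_1) takes values
  {0} -> 1, {1} -> exp(2*I*pi/5), {2} -> exp(4*I*pi/5), {3} -> exp(-4*I*pi/5), {4} -> exp(-2*I*pi/5).
Now take the inner product of this character with each irreducible chi from the table, <chi_0*chi_1, chi> = (1/5) sum_C |C| (chi_0*chi_1)(C) conj(chi(C)):
  <chi_0*chi_1, chi_0> = (1/5)[1*(1)*conj(1) + 1*(exp(2*I*pi/5))*conj(1) + 1*(exp(4*I*pi/5))*conj(1) + 1*(exp(-4*I*pi/5))*conj(1) + 1*(exp(-2*I*pi/5))*conj(1)]
      = (1/5)[(1) + (exp(2*I*pi/5)) + (exp(4*I*pi/5)) + (exp(-4*I*pi/5)) + (exp(-2*I*pi/5))] = 0/5 = 0
  <chi_0*chi_1, chi_1> = (1/5)[1*(1)*conj(1) + 1*(exp(2*I*pi/5))*conj(exp(2*I*pi/5)) + 1*(exp(4*I*pi/5))*conj(exp(4*I*pi/5)) + 1*(exp(-4*I*pi/5))*conj(exp(-4*I*pi/5)) + 1*(exp(-2*I*pi/5))*conj(exp(-2*I*pi/5))]
      = (1/5)[(1) + (1) + (1) + (1) + (1)] = 5/5 = 1
  <chi_0*chi_1, chi_2> = (1/5)[1*(1)*conj(1) + 1*(exp(2*I*pi/5))*conj(exp(4*I*pi/5)) + 1*(exp(4*I*pi/5))*conj(exp(-2*I*pi/5)) + 1*(exp(-4*I*pi/5))*conj(exp(2*I*pi/5)) + 1*(exp(-2*I*pi/5))*conj(exp(-4*I*pi/5))]
      = (1/5)[(1) + (exp(-2*I*pi/5)) + (exp(-4*I*pi/5)) + (exp(4*I*pi/5)) + (exp(2*I*pi/5))] = 0/5 = 0
  <chi_0*chi_1, chi_3> = (1/5)[1*(1)*conj(1) + 1*(exp(2*I*pi/5))*conj(exp(-4*I*pi/5)) + 1*(exp(4*I*pi/5))*conj(exp(2*I*pi/5)) + 1*(exp(-4*I*pi/5))*conj(exp(-2*I*pi/5)) + 1*(exp(-2*I*pi/5))*conj(exp(4*I*pi/5))]
      = (1/5)[(1) + (exp(-4*I*pi/5)) + (exp(2*I*pi/5)) + (exp(-2*I*pi/5)) + (exp(4*I*pi/5))] = 0/5 = 0
  <chi_0*chi_1, chi_4> = (1/5)[1*(1)*conj(1) + 1*(exp(2*I*pi/5))*conj(exp(-2*I*pi/5)) + 1*(exp(4*I*pi/5))*conj(exp(-4*I*pi/5)) + 1*(exp(-4*I*pi/5))*conj(exp(4*I*pi/5)) + 1*(exp(-2*I*pi/5))*conj(exp(2*I*pi/5))]
      = (1/5)[(1) + (exp(4*I*pi/5)) + (exp(-2*I*pi/5)) + (exp(2*I*pi/5)) + (exp(-4*I*pi/5))] = 0/5 = 0
(Exp terms are combined using exp(i*s)*conj(exp(i*t)) = exp(i*(s-t)), and sums of them are collapsed using the identity that for every m > 1 the m distinct m-th roots of unity sum to 0, e.g. 1 + exp(2*I*pi/3) + exp(-2*I*pi/3) = 0.)
Hence the multiplicities are chi_1: 1. Dimension check: dim(chi_0)*dim(chi_1) = 1*1 = 1 and sum (mult * dim) = 1*1 = 1.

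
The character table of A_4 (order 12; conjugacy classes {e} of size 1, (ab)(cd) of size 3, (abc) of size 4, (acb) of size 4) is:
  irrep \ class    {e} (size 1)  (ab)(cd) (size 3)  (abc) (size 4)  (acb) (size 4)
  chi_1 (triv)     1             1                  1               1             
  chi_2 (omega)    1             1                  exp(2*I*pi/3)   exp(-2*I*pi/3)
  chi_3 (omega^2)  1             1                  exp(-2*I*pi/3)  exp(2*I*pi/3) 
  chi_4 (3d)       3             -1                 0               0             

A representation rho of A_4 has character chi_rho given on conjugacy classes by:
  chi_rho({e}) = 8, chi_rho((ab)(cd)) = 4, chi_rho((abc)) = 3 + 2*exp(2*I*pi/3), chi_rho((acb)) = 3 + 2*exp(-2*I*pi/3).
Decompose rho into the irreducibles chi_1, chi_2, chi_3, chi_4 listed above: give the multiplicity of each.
Multiplicities: chi_1: 3, chi_2: 2, chi_3: 0, chi_4: 1.

Derivation: Use <chi_rho, chi> = (1/|G|) sum_C |C| * chi_rho(C) * conj(chi(C)) with |G| = 12 for each irreducible chi in the table:
  <chi_rho, chi_1> = (1/12)[1*(8)*conj(1) + 3*(4)*conj(1) + 4*(3 + 2*exp(2*I*pi/3))*conj(1) + 4*(3 + 2*exp(-2*I*pi/3))*conj(1)]
      = (1/12)[(8) + (12) + (12 + 8*exp(2*I*pi/3)) + (12 + 8*exp(-2*I*pi/3))] = 36/12 = 3
  <chi_rho, chi_2> = (1/12)[1*(8)*conj(1) + 3*(4)*conj(1) + 4*(3 + 2*exp(2*I*pi/3))*conj(exp(2*I*pi/3)) + 4*(3 + 2*exp(-2*I*pi/3))*conj(exp(-2*I*pi/3))]
      = (1/12)[(8) + (12) + (8 + 12*exp(-2*I*pi/3)) + (8 + 12*exp(2*I*pi/3))] = 24/12 = 2
  <chi_rho, chi_3> = (1/12)[1*(8)*conj(1) + 3*(4)*conj(1) + 4*(3 + 2*exp(2*I*pi/3))*conj(exp(-2*I*pi/3)) + 4*(3 + 2*exp(-2*I*pi/3))*conj(exp(2*I*pi/3))]
      = (1/12)[(8) + (12) + (8*exp(-2*I*pi/3) + 12*exp(2*I*pi/3)) + (12*exp(-2*I*pi/3) + 8*exp(2*I*pi/3))] = 0/12 = 0
  <chi_rho, chi_4> = (1/12)[1*(8)*conj(3) + 3*(4)*conj(-1) + 4*(3 + 2*exp(2*I*pi/3))*conj(0) + 4*(3 + 2*exp(-2*I*pi/3))*conj(0)]
      = (1/12)[(24) + (-12) + (0) + (0)] = 12/12 = 1
(Exp terms are combined using exp(i*s)*conj(exp(i*t)) = exp(i*(s-t)), and sums of them are collapsed using the identity that for every m > 1 the m distinct m-th roots of unity sum to 0, e.g. 1 + exp(2*I*pi/3) + exp(-2*I*pi/3) = 0.)
Dimension check: dim(rho) = sum (mult * dim) = 3*1 + 2*1 + 0*1 + 1*3 = 8 = chi_rho(e) = 8.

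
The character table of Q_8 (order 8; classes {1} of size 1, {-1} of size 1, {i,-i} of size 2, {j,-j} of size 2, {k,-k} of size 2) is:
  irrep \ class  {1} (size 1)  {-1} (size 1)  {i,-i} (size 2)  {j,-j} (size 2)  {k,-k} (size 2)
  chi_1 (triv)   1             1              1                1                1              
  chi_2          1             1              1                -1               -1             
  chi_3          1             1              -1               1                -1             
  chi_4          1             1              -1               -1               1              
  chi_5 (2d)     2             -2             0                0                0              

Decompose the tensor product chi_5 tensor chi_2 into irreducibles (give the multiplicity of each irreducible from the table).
chi_5 tensor chi_2 = chi_5 (all other irreducibles have multiplicity 0).

Explanation: The character of a tensor product is the pointwise product (chi_5 * chi_2)(C) = chi_5(C) * chi_2(C):
  {1}: (2)*(1), {-1}: (-2)*(1), {i,-i}: (0)*(1), {j,-j}: (0)*(-1), {k,-k}: (0)*(-1)
so (chi_5 * chi_2) takes values
  {1} -> 2, {-1} -> -2, {i,-i} -> 0, {j,-j} -> 0, {k,-k} -> 0.
Now take the inner product of this character with each irreducible chi from the table, <chi_5*chi_2, chi> = (1/8) sum_C |C| (chi_5*chi_2)(C) conj(chi(C)):
  <chi_5*chi_2, chi_1> = (1/8)[1*(2)*conj(1) + 1*(-2)*conj(1) + 2*(0)*conj(1) + 2*(0)*conj(1) + 2*(0)*conj(1)]
      = (1/8)[(2) + (-2) + (0) + (0) + (0)] = 0/8 = 0
  <chi_5*chi_2, chi_2> = (1/8)[1*(2)*conj(1) + 1*(-2)*conj(1) + 2*(0)*conj(1) + 2*(0)*conj(-1) + 2*(0)*conj(-1)]
      = (1/8)[(2) + (-2) + (0) + (0) + (0)] = 0/8 = 0
  <chi_5*chi_2, chi_3> = (1/8)[1*(2)*conj(1) + 1*(-2)*conj(1) + 2*(0)*conj(-1) + 2*(0)*conj(1) + 2*(0)*conj(-1)]
      = (1/8)[(2) + (-2) + (0) + (0) + (0)] = 0/8 = 0
  <chi_5*chi_2, chi_4> = (1/8)[1*(2)*conj(1) + 1*(-2)*conj(1) + 2*(0)*conj(-1) + 2*(0)*conj(-1) + 2*(0)*conj(1)]
      = (1/8)[(2) + (-2) + (0) + (0) + (0)] = 0/8 = 0
  <chi_5*chi_2, chi_5> = (1/8)[1*(2)*conj(2) + 1*(-2)*conj(-2) + 2*(0)*conj(0) + 2*(0)*conj(0) + 2*(0)*conj(0)]
      = (1/8)[(4) + (4) + (0) + (0) + (0)] = 8/8 = 1
Hence the multiplicities are chi_5: 1. Dimension check: dim(chi_5)*dim(chi_2) = 2*1 = 2 and sum (mult * dim) = 1*2 = 2.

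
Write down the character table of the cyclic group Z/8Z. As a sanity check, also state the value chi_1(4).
Character table of Z/8Z (irreps indexed chi_0,...,chi_7 with chi_k(m) = zeta_8^(k*m), zeta_8 = exp(2*pi*i/8)):
  irrep \ class  {0} (size 1)  {1} (size 1)    {2} (size 1)  {3} (size 1)    {4} (size 1)  {5} (size 1)    {6} (size 1)  {7} (size 1)  
  chi_0          1             1               1             1               1             1               1             1             
  chi_1          1             exp(I*pi/4)     I             exp(3*I*pi/4)   -1            exp(-3*I*pi/4)  -I            exp(-I*pi/4)  
  chi_2          1             I               -1            -I              1             I               -1            -I            
  chi_3          1             exp(3*I*pi/4)   -I            exp(I*pi/4)     -1            exp(-I*pi/4)    I             exp(-3*I*pi/4)
  chi_4          1             -1              1             -1              1             -1              1             -1            
  chi_5          1             exp(-3*I*pi/4)  I             exp(-I*pi/4)    -1            exp(I*pi/4)     -I            exp(3*I*pi/4) 
  chi_6          1             -I              -1            I               1             -I              -1            I             
  chi_7          1             exp(-I*pi/4)    -I            exp(-3*I*pi/4)  -1            exp(3*I*pi/4)   I             exp(I*pi/4)   

Spot check: chi_1(4) = zeta_8^(1*4) = zeta_8^4 = -1.

Justification: Z/8Z is abelian, so all 8 irreducible complex representations are 1-dimensional. They are given by chi_k(m) = zeta_8^(k*m) for k = 0,...,7. Row orthogonality: sum_m chi_k(m) conj(chi_l(m)) = 8 * [k = l].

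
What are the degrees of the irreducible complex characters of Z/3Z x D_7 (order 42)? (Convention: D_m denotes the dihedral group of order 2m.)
Dimensions: 1, 1, 1, 1, 1, 1, 2, 2, 2, 2, 2, 2, 2, 2, 2

Details: There are 15 irreducibles (= number of conjugacy classes). Their dimensions d_i satisfy sum d_i^2 = |G| = 42: 1 + 1 + 1 + 1 + 1 + 1 + 4 + 4 + 4 + 4 + 4 + 4 + 4 + 4 + 4 = 42. (For the product with Z/3Z: each of the 3 1-dim characters of Z/3Z tensors with each irrep of D_7, giving 3 copies of each D_7-dimension.)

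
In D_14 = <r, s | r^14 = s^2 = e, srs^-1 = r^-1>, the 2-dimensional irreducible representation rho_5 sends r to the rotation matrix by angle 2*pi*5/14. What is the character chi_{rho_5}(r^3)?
chi_{rho_5}(r^3) = 2*cos(2*pi*5*3/14) = 2*cos(15*pi/7)

Reasoning: rho_5(r^3) is rotation by angle 2*pi*5*3/14, whose trace is 2*cos(2*pi*5*3/14) = 2*cos(15*pi/7).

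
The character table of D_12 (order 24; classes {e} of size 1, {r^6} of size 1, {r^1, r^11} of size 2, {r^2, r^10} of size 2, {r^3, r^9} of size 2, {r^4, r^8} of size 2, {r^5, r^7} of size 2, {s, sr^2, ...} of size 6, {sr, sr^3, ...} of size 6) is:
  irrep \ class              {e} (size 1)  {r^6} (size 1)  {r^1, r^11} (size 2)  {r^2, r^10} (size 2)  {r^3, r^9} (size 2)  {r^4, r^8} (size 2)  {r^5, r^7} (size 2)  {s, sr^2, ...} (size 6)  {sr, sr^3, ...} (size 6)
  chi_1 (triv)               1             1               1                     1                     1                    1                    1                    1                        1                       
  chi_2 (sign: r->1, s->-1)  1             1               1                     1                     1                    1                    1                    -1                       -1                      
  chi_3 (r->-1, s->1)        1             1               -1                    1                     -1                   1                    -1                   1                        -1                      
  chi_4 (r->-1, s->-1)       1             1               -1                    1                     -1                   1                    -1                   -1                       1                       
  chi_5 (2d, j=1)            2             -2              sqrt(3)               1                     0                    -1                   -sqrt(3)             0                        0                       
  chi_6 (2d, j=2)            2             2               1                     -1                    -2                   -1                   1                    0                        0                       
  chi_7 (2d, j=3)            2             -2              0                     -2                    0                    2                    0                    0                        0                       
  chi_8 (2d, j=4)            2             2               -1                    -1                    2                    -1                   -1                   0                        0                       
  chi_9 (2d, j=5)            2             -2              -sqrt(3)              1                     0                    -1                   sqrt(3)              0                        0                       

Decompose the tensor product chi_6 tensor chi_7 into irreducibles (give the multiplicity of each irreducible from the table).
chi_6 tensor chi_7 = chi_5 + chi_9 (all other irreducibles have multiplicity 0).

Explanation: The character of a tensor product is the pointwise product (chi_6 * chi_7)(C) = chi_6(C) * chi_7(C):
  {e}: (2)*(2), {r^6}: (2)*(-2), {r^1, r^11}: (1)*(0), {r^2, r^10}: (-1)*(-2), {r^3, r^9}: (-2)*(0), {r^4, r^8}: (-1)*(2), {r^5, r^7}: (1)*(0), {s, sr^2, ...}: (0)*(0), {sr, sr^3, ...}: (0)*(0)
so (chi_6 * chi_7) takes values
  {e} -> 4, {r^6} -> -4, {r^1, r^11} -> 0, {r^2, r^10} -> 2, {r^3, r^9} -> 0, {r^4, r^8} -> -2, {r^5, r^7} -> 0, {s, sr^2, ...} -> 0, {sr, sr^3, ...} -> 0.
Now take the inner product of this character with each irreducible chi from the table, <chi_6*chi_7, chi> = (1/24) sum_C |C| (chi_6*chi_7)(C) conj(chi(C)):
  <chi_6*chi_7, chi_1> = (1/24)[1*(4)*conj(1) + 1*(-4)*conj(1) + 2*(0)*conj(1) + 2*(2)*conj(1) + 2*(0)*conj(1) + 2*(-2)*conj(1) + 2*(0)*conj(1) + 6*(0)*conj(1) + 6*(0)*conj(1)]
      = (1/24)[(4) + (-4) + (0) + (4) + (0) + (-4) + (0) + (0) + (0)] = 0/24 = 0
  <chi_6*chi_7, chi_2> = (1/24)[1*(4)*conj(1) + 1*(-4)*conj(1) + 2*(0)*conj(1) + 2*(2)*conj(1) + 2*(0)*conj(1) + 2*(-2)*conj(1) + 2*(0)*conj(1) + 6*(0)*conj(-1) + 6*(0)*conj(-1)]
      = (1/24)[(4) + (-4) + (0) + (4) + (0) + (-4) + (0) + (0) + (0)] = 0/24 = 0
  <chi_6*chi_7, chi_3> = (1/24)[1*(4)*conj(1) + 1*(-4)*conj(1) + 2*(0)*conj(-1) + 2*(2)*conj(1) + 2*(0)*conj(-1) + 2*(-2)*conj(1) + 2*(0)*conj(-1) + 6*(0)*conj(1) + 6*(0)*conj(-1)]
      = (1/24)[(4) + (-4) + (0) + (4) + (0) + (-4) + (0) + (0) + (0)] = 0/24 = 0
  <chi_6*chi_7, chi_4> = (1/24)[1*(4)*conj(1) + 1*(-4)*conj(1) + 2*(0)*conj(-1) + 2*(2)*conj(1) + 2*(0)*conj(-1) + 2*(-2)*conj(1) + 2*(0)*conj(-1) + 6*(0)*conj(-1) + 6*(0)*conj(1)]
      = (1/24)[(4) + (-4) + (0) + (4) + (0) + (-4) + (0) + (0) + (0)] = 0/24 = 0
  <chi_6*chi_7, chi_5> = (1/24)[1*(4)*conj(2) + 1*(-4)*conj(-2) + 2*(0)*conj(sqrt(3)) + 2*(2)*conj(1) + 2*(0)*conj(0) + 2*(-2)*conj(-1) + 2*(0)*conj(-sqrt(3)) + 6*(0)*conj(0) + 6*(0)*conj(0)]
      = (1/24)[(8) + (8) + (0) + (4) + (0) + (4) + (0) + (0) + (0)] = 24/24 = 1
  <chi_6*chi_7, chi_6> = (1/24)[1*(4)*conj(2) + 1*(-4)*conj(2) + 2*(0)*conj(1) + 2*(2)*conj(-1) + 2*(0)*conj(-2) + 2*(-2)*conj(-1) + 2*(0)*conj(1) + 6*(0)*conj(0) + 6*(0)*conj(0)]
      = (1/24)[(8) + (-8) + (0) + (-4) + (0) + (4) + (0) + (0) + (0)] = 0/24 = 0
  <chi_6*chi_7, chi_7> = (1/24)[1*(4)*conj(2) + 1*(-4)*conj(-2) + 2*(0)*conj(0) + 2*(2)*conj(-2) + 2*(0)*conj(0) + 2*(-2)*conj(2) + 2*(0)*conj(0) + 6*(0)*conj(0) + 6*(0)*conj(0)]
      = (1/24)[(8) + (8) + (0) + (-8) + (0) + (-8) + (0) + (0) + (0)] = 0/24 = 0
  <chi_6*chi_7, chi_8> = (1/24)[1*(4)*conj(2) + 1*(-4)*conj(2) + 2*(0)*conj(-1) + 2*(2)*conj(-1) + 2*(0)*conj(2) + 2*(-2)*conj(-1) + 2*(0)*conj(-1) + 6*(0)*conj(0) + 6*(0)*conj(0)]
      = (1/24)[(8) + (-8) + (0) + (-4) + (0) + (4) + (0) + (0) + (0)] = 0/24 = 0
  <chi_6*chi_7, chi_9> = (1/24)[1*(4)*conj(2) + 1*(-4)*conj(-2) + 2*(0)*conj(-sqrt(3)) + 2*(2)*conj(1) + 2*(0)*conj(0) + 2*(-2)*conj(-1) + 2*(0)*conj(sqrt(3)) + 6*(0)*conj(0) + 6*(0)*conj(0)]
      = (1/24)[(8) + (8) + (0) + (4) + (0) + (4) + (0) + (0) + (0)] = 24/24 = 1
Hence the multiplicities are chi_5: 1, chi_9: 1. Dimension check: dim(chi_6)*dim(chi_7) = 2*2 = 4 and sum (mult * dim) = 1*2 + 1*2 = 4.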